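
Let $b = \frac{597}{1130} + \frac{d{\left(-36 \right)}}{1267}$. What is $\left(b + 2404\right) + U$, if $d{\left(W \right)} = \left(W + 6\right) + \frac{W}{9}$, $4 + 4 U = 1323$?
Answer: $\frac{7829310383}{2863420} \approx 2734.3$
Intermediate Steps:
$U = \frac{1319}{4}$ ($U = -1 + \frac{1}{4} \cdot 1323 = -1 + \frac{1323}{4} = \frac{1319}{4} \approx 329.75$)
$d{\left(W \right)} = 6 + \frac{10 W}{9}$ ($d{\left(W \right)} = \left(6 + W\right) + W \frac{1}{9} = \left(6 + W\right) + \frac{W}{9} = 6 + \frac{10 W}{9}$)
$b = \frac{717979}{1431710}$ ($b = \frac{597}{1130} + \frac{6 + \frac{10}{9} \left(-36\right)}{1267} = 597 \cdot \frac{1}{1130} + \left(6 - 40\right) \frac{1}{1267} = \frac{597}{1130} - \frac{34}{1267} = \frac{717979}{1431710} \approx 0.50148$)
$\left(b + 2404\right) + U = \left(\frac{717979}{1431710} + 2404\right) + \frac{1319}{4} = \frac{3442548819}{1431710} + \frac{1319}{4} = \frac{7829310383}{2863420}$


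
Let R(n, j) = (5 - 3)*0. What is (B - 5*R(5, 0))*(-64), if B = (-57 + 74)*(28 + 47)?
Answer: -81600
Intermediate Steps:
B = 1275 (B = 17*75 = 1275)
R(n, j) = 0 (R(n, j) = 2*0 = 0)
(B - 5*R(5, 0))*(-64) = (1275 - 5*0)*(-64) = (1275 + 0)*(-64) = 1275*(-64) = -81600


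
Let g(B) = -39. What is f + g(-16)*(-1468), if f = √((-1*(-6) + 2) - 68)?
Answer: 57252 + 2*I*√15 ≈ 57252.0 + 7.746*I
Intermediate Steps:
f = 2*I*√15 (f = √((6 + 2) - 68) = √(8 - 68) = √(-60) = 2*I*√15 ≈ 7.746*I)
f + g(-16)*(-1468) = 2*I*√15 - 39*(-1468) = 2*I*√15 + 57252 = 57252 + 2*I*√15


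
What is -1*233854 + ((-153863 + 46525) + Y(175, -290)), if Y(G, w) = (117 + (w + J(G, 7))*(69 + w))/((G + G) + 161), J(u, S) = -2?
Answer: -174284463/511 ≈ -3.4107e+5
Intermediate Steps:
Y(G, w) = (117 + (-2 + w)*(69 + w))/(161 + 2*G) (Y(G, w) = (117 + (w - 2)*(69 + w))/((G + G) + 161) = (117 + (-2 + w)*(69 + w))/(2*G + 161) = (117 + (-2 + w)*(69 + w))/(161 + 2*G))
-1*233854 + ((-153863 + 46525) + Y(175, -290)) = -1*233854 + ((-153863 + 46525) + (-21 + (-290)² + 67*(-290))/(161 + 2*175)) = -233854 + (-107338 + (-21 + 84100 - 19430)/(161 + 350)) = -233854 + (-107338 + 64649/511) = -233854 - 54785069/511 = -174284463/511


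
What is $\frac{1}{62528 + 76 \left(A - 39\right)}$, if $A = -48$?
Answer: $\frac{1}{55916} \approx 1.7884 \cdot 10^{-5}$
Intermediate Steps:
$\frac{1}{62528 + 76 \left(A - 39\right)} = \frac{1}{62528 + 76 \left(-48 - 39\right)} = \frac{1}{62528 + 76 \left(-87\right)} = \frac{1}{62528 - 6612} = \frac{1}{55916}$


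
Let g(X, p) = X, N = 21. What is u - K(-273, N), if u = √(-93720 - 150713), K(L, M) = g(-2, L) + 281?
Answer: -279 + I*√244433 ≈ -279.0 + 494.4*I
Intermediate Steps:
K(L, M) = 279 (K(L, M) = -2 + 281 = 279)
u = I*√244433 (u = √(-244433) = I*√244433 ≈ 494.4*I)
u - K(-273, N) = I*√244433 - 1*279 = I*√244433 - 279 = -279 + I*√244433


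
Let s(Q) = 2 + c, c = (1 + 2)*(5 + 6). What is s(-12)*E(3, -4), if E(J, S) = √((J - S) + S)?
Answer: 35*√3 ≈ 60.622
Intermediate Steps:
c = 33 (c = 3*11 = 33)
s(Q) = 35 (s(Q) = 2 + 33 = 35)
E(J, S) = √J
s(-12)*E(3, -4) = 35*√3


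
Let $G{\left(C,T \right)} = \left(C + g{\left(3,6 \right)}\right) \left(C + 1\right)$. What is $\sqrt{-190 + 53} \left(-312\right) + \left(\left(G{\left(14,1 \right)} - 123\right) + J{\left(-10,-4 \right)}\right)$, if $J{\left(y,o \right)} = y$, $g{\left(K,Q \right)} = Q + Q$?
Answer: $257 - 312 i \sqrt{137} \approx 257.0 - 3651.9 i$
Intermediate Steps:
$g{\left(K,Q \right)} = 2 Q$
$G{\left(C,T \right)} = \left(1 + C\right) \left(12 + C\right)$ ($G{\left(C,T \right)} = \left(C + 2 \cdot 6\right) \left(C + 1\right) = \left(C + 12\right) \left(1 + C\right) = \left(12 + C\right) \left(1 + C\right) = \left(1 + C\right) \left(12 + C\right)$)
$\sqrt{-190 + 53} \left(-312\right) + \left(\left(G{\left(14,1 \right)} - 123\right) + J{\left(-10,-4 \right)}\right) = \sqrt{-190 + 53} \left(-312\right) + \left(\left(\left(12 + 14^{2} + 13 \cdot 14\right) - 123\right) - 10\right) = \sqrt{-137} \left(-312\right) + \left(\left(\left(12 + 196 + 182\right) - 123\right) - 10\right) = i \sqrt{137} \left(-312\right) + \left(\left(390 - 123\right) - 10\right) = - 312 i \sqrt{137} + \left(267 - 10\right) = - 312 i \sqrt{137} + 257 = 257 - 312 i \sqrt{137}$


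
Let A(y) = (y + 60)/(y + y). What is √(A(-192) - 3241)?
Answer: I*√207402/8 ≈ 56.927*I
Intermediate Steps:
A(y) = (60 + y)/(2*y) (A(y) = (60 + y)/((2*y)) = (60 + y)*(1/(2*y)) = (60 + y)/(2*y))
√(A(-192) - 3241) = √((½)*(60 - 192)/(-192) - 3241) = √((½)*(-1/192)*(-132) - 3241) = √(11/32 - 3241) = √(-103701/32) = I*√207402/8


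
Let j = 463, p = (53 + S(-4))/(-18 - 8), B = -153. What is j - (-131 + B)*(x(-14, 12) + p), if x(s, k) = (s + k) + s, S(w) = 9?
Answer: -61857/13 ≈ -4758.2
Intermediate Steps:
x(s, k) = k + 2*s (x(s, k) = (k + s) + s = k + 2*s)
p = -31/13 (p = (53 + 9)/(-18 - 8) = 62/(-26) = 62*(-1/26) = -31/13 ≈ -2.3846)
j - (-131 + B)*(x(-14, 12) + p) = 463 - (-131 - 153)*((12 + 2*(-14)) - 31/13) = 463 - (-284)*((12 - 28) - 31/13) = 463 - (-284)*(-16 - 31/13) = 463 - (-284)*(-239)/13 = 463 - 1*67876/13 = 463 - 67876/13 = -61857/13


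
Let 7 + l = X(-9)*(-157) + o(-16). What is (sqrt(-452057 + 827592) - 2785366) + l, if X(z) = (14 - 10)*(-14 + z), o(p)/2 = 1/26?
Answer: -36022076/13 + sqrt(375535) ≈ -2.7703e+6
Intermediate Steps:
o(p) = 1/13 (o(p) = 2/26 = 2*(1/26) = 1/13)
X(z) = -56 + 4*z (X(z) = 4*(-14 + z) = -56 + 4*z)
l = 187682/13 (l = -7 + ((-56 + 4*(-9))*(-157) + 1/13) = -7 + ((-56 - 36)*(-157) + 1/13) = -7 + (-92*(-157) + 1/13) = -7 + (14444 + 1/13) = -7 + 187773/13 = 187682/13 ≈ 14437.)
(sqrt(-452057 + 827592) - 2785366) + l = (sqrt(-452057 + 827592) - 2785366) + 187682/13 = (sqrt(375535) - 2785366) + 187682/13 = (-2785366 + sqrt(375535)) + 187682/13 = -36022076/13 + sqrt(375535)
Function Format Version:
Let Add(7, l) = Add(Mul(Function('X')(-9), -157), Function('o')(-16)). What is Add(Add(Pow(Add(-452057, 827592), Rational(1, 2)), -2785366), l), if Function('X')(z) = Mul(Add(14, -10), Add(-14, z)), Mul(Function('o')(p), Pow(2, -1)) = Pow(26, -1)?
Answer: Add(Rational(-36022076, 13), Pow(375535, Rational(1, 2))) ≈ -2.7703e+6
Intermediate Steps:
Function('o')(p) = Rational(1, 13) (Function('o')(p) = Mul(2, Pow(26, -1)) = Mul(2, Rational(1, 26)) = Rational(1, 13))
Function('X')(z) = Add(-56, Mul(4, z)) (Function('X')(z) = Mul(4, Add(-14, z)) = Add(-56, Mul(4, z)))
l = Rational(187682, 13) (l = Add(-7, Add(Mul(Add(-56, Mul(4, -9)), -157), Rational(1, 13))) = Add(-7, Add(Mul(Add(-56, -36), -157), Rational(1, 13))) = Add(-7, Add(Mul(-92, -157), Rational(1, 13))) = Add(-7, Add(14444, Rational(1, 13))) = Add(-7, Rational(187773, 13)) = Rational(187682, 13) ≈ 14437.)
Add(Add(Pow(Add(-452057, 827592), Rational(1, 2)), -2785366), l) = Add(Add(Pow(Add(-452057, 827592), Rational(1, 2)), -2785366), Rational(187682, 13)) = Add(Add(Pow(375535, Rational(1, 2)), -2785366), Rational(187682, 13)) = Add(Add(-2785366, Pow(375535, Rational(1, 2))), Rational(187682, 13)) = Add(Rational(-36022076, 13), Pow(375535, Rational(1, 2)))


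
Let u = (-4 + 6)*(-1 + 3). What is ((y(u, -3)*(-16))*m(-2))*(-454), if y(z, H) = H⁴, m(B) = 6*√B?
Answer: 3530304*I*√2 ≈ 4.9926e+6*I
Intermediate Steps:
u = 4 (u = 2*2 = 4)
((y(u, -3)*(-16))*m(-2))*(-454) = (((-3)⁴*(-16))*(6*√(-2)))*(-454) = ((81*(-16))*(6*(I*√2)))*(-454) = -7776*I*√2*(-454) = 3530304*I*√2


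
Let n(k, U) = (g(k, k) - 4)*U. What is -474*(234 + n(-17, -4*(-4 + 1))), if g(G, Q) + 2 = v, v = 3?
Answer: -93852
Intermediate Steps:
g(G, Q) = 1 (g(G, Q) = -2 + 3 = 1)
n(k, U) = -3*U (n(k, U) = (1 - 4)*U = -3*U)
-474*(234 + n(-17, -4*(-4 + 1))) = -474*(234 - (-12)*(-4 + 1)) = -474*(234 - (-12)*(-3)) = -474*(234 - 3*12) = -474*(234 - 36) = -474*198 = -93852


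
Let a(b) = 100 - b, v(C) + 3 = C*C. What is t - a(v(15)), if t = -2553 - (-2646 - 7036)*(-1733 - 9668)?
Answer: -110386913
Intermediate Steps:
v(C) = -3 + C² (v(C) = -3 + C*C = -3 + C²)
t = -110387035 (t = -2553 - (-9682)*(-11401) = -2553 - 1*110384482 = -2553 - 110384482 = -110387035)
t - a(v(15)) = -110387035 - (100 - (-3 + 15²)) = -110387035 - (100 - (-3 + 225)) = -110387035 - (100 - 1*222) = -110387035 - (100 - 222) = -110387035 - 1*(-122) = -110387035 + 122 = -110386913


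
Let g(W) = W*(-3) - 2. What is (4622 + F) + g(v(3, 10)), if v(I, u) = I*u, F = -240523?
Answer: -235993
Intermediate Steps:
g(W) = -2 - 3*W (g(W) = -3*W - 2 = -2 - 3*W)
(4622 + F) + g(v(3, 10)) = (4622 - 240523) + (-2 - 9*10) = -235901 + (-2 - 3*30) = -235901 + (-2 - 90) = -235901 - 92 = -235993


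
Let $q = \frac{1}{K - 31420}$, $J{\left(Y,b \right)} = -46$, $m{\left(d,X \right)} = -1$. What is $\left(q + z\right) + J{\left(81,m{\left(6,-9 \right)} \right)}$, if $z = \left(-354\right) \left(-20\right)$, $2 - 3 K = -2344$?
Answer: $\frac{215507691}{30638} \approx 7034.0$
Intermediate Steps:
$K = 782$ ($K = \frac{2}{3} - - \frac{2344}{3} = \frac{2}{3} + \frac{2344}{3} = 782$)
$q = - \frac{1}{30638}$ ($q = \frac{1}{782 - 31420} = \frac{1}{-30638} = - \frac{1}{30638} \approx -3.2639 \cdot 10^{-5}$)
$z = 7080$
$\left(q + z\right) + J{\left(81,m{\left(6,-9 \right)} \right)} = \left(- \frac{1}{30638} + 7080\right) - 46 = \frac{216917039}{30638} - 46 = \frac{215507691}{30638}$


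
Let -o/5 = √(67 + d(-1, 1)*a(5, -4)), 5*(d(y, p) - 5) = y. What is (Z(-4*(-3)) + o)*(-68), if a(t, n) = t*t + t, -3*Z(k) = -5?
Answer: -340/3 + 340*√211 ≈ 4825.5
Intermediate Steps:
Z(k) = 5/3 (Z(k) = -⅓*(-5) = 5/3)
a(t, n) = t + t² (a(t, n) = t² + t = t + t²)
d(y, p) = 5 + y/5
o = -5*√211 (o = -5*√(67 + (5 + (⅕)*(-1))*(5*(1 + 5))) = -5*√(67 + (5 - ⅕)*(5*6)) = -5*√(67 + (24/5)*30) = -5*√(67 + 144) = -5*√211 ≈ -72.629)
(Z(-4*(-3)) + o)*(-68) = (5/3 - 5*√211)*(-68) = -340/3 + 340*√211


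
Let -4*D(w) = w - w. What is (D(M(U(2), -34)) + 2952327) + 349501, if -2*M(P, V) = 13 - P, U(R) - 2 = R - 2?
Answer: 3301828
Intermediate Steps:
U(R) = R (U(R) = 2 + (R - 2) = 2 + (-2 + R) = R)
M(P, V) = -13/2 + P/2 (M(P, V) = -(13 - P)/2 = -13/2 + P/2)
D(w) = 0 (D(w) = -(w - w)/4 = -¼*0 = 0)
(D(M(U(2), -34)) + 2952327) + 349501 = (0 + 2952327) + 349501 = 2952327 + 349501 = 3301828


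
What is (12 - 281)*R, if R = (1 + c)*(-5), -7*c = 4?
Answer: 4035/7 ≈ 576.43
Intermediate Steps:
c = -4/7 (c = -⅐*4 = -4/7 ≈ -0.57143)
R = -15/7 (R = (1 - 4/7)*(-5) = (3/7)*(-5) = -15/7 ≈ -2.1429)
(12 - 281)*R = (12 - 281)*(-15/7) = -269*(-15/7) = 4035/7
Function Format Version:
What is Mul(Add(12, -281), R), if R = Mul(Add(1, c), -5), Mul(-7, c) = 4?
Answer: Rational(4035, 7) ≈ 576.43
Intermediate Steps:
c = Rational(-4, 7) (c = Mul(Rational(-1, 7), 4) = Rational(-4, 7) ≈ -0.57143)
R = Rational(-15, 7) (R = Mul(Add(1, Rational(-4, 7)), -5) = Mul(Rational(3, 7), -5) = Rational(-15, 7) ≈ -2.1429)
Mul(Add(12, -281), R) = Mul(Add(12, -281), Rational(-15, 7)) = Mul(-269, Rational(-15, 7)) = Rational(4035, 7)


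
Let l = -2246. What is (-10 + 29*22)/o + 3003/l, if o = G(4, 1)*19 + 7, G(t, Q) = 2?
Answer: 1275353/101070 ≈ 12.619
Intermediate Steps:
o = 45 (o = 2*19 + 7 = 38 + 7 = 45)
(-10 + 29*22)/o + 3003/l = (-10 + 29*22)/45 + 3003/(-2246) = (-10 + 638)*(1/45) + 3003*(-1/2246) = 628*(1/45) - 3003/2246 = 628/45 - 3003/2246 = 1275353/101070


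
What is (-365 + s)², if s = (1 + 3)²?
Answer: 121801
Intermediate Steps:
s = 16 (s = 4² = 16)
(-365 + s)² = (-365 + 16)² = (-349)² = 121801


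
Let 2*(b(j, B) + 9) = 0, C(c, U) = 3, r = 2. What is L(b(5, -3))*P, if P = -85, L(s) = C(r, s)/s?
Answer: 85/3 ≈ 28.333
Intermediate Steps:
b(j, B) = -9 (b(j, B) = -9 + (1/2)*0 = -9 + 0 = -9)
L(s) = 3/s
L(b(5, -3))*P = (3/(-9))*(-85) = (3*(-1/9))*(-85) = -1/3*(-85) = 85/3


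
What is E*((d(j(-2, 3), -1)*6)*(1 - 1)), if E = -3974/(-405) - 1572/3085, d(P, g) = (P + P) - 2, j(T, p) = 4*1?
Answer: 0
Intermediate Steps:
j(T, p) = 4
d(P, g) = -2 + 2*P (d(P, g) = 2*P - 2 = -2 + 2*P)
E = 2324626/249885 (E = -3974*(-1/405) - 1572*1/3085 = 3974/405 - 1572/3085 = 2324626/249885 ≈ 9.3028)
E*((d(j(-2, 3), -1)*6)*(1 - 1)) = 2324626*(((-2 + 2*4)*6)*(1 - 1))/249885 = 2324626*(((-2 + 8)*6)*0)/249885 = 2324626*((6*6)*0)/249885 = 2324626*(36*0)/249885 = (2324626/249885)*0 = 0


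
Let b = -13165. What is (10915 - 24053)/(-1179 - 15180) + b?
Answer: -215353097/16359 ≈ -13164.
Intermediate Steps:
(10915 - 24053)/(-1179 - 15180) + b = (10915 - 24053)/(-1179 - 15180) - 13165 = -13138/(-16359) - 13165 = -13138*(-1/16359) - 13165 = 13138/16359 - 13165 = -215353097/16359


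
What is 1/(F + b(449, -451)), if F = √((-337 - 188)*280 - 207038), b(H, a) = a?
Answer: -451/557439 - I*√354038/557439 ≈ -0.00080906 - 0.0010674*I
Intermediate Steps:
F = I*√354038 (F = √(-525*280 - 207038) = √(-147000 - 207038) = √(-354038) = I*√354038 ≈ 595.01*I)
1/(F + b(449, -451)) = 1/(I*√354038 - 451) = 1/(-451 + I*√354038)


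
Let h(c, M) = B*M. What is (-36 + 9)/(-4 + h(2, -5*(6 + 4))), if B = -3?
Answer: -27/146 ≈ -0.18493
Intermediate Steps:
h(c, M) = -3*M
(-36 + 9)/(-4 + h(2, -5*(6 + 4))) = (-36 + 9)/(-4 - (-15)*(6 + 4)) = -27/(-4 - (-15)*10) = -27/(-4 - 3*(-50)) = -27/(-4 + 150) = -27/146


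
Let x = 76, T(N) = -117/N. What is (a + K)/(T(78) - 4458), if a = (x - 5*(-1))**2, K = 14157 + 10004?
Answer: -61444/8919 ≈ -6.8891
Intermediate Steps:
K = 24161
a = 6561 (a = (76 - 5*(-1))**2 = (76 + 5)**2 = 81**2 = 6561)
(a + K)/(T(78) - 4458) = (6561 + 24161)/(-117/78 - 4458) = 30722/(-117*1/78 - 4458) = 30722/(-3/2 - 4458) = 30722/(-8919/2) = 30722*(-2/8919) = -61444/8919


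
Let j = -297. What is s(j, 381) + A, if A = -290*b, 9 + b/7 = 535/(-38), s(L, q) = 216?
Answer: 894259/19 ≈ 47066.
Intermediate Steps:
b = -6139/38 (b = -63 + 7*(535/(-38)) = -63 + 7*(535*(-1/38)) = -63 + 7*(-535/38) = -63 - 3745/38 = -6139/38 ≈ -161.55)
A = 890155/19 (A = -290*(-6139/38) = 890155/19 ≈ 46850.)
s(j, 381) + A = 216 + 890155/19 = 894259/19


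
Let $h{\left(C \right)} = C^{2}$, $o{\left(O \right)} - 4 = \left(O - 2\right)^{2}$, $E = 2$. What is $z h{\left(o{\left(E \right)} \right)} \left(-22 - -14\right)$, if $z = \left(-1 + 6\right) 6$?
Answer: $-3840$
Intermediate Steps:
$z = 30$ ($z = 5 \cdot 6 = 30$)
$o{\left(O \right)} = 4 + \left(-2 + O\right)^{2}$ ($o{\left(O \right)} = 4 + \left(O - 2\right)^{2} = 4 + \left(-2 + O\right)^{2}$)
$z h{\left(o{\left(E \right)} \right)} \left(-22 - -14\right) = 30 \left(4 + \left(-2 + 2\right)^{2}\right)^{2} \left(-22 - -14\right) = 30 \left(4 + 0^{2}\right)^{2} \left(-22 + 14\right) = 30 \left(4 + 0\right)^{2} \left(-8\right) = 30 \cdot 4^{2} \left(-8\right) = 30 \cdot 16 \left(-8\right) = 480 \left(-8\right) = -3840$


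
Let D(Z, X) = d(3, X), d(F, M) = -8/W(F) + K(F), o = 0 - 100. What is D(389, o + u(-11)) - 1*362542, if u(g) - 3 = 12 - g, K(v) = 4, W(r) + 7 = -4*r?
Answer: -6888214/19 ≈ -3.6254e+5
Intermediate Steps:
W(r) = -7 - 4*r
o = -100
u(g) = 15 - g (u(g) = 3 + (12 - g) = 15 - g)
d(F, M) = 4 - 8/(-7 - 4*F) (d(F, M) = -8/(-7 - 4*F) + 4 = 4 - 8/(-7 - 4*F))
D(Z, X) = 84/19 (D(Z, X) = 4*(9 + 4*3)/(7 + 4*3) = 4*(9 + 12)/(7 + 12) = 4*21/19 = 4*(1/19)*21 = 84/19)
D(389, o + u(-11)) - 1*362542 = 84/19 - 1*362542 = 84/19 - 362542 = -6888214/19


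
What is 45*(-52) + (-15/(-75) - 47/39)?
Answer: -456496/195 ≈ -2341.0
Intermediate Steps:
45*(-52) + (-15/(-75) - 47/39) = -2340 + (-15*(-1/75) - 47*1/39) = -2340 + (⅕ - 47/39) = -2340 - 196/195 = -456496/195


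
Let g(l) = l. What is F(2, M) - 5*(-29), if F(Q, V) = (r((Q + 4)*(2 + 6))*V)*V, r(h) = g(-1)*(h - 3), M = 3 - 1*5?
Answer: -35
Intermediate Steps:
M = -2 (M = 3 - 5 = -2)
r(h) = 3 - h (r(h) = -(h - 3) = -(-3 + h) = 3 - h)
F(Q, V) = V²*(-29 - 8*Q) (F(Q, V) = ((3 - (Q + 4)*(2 + 6))*V)*V = ((3 - (4 + Q)*8)*V)*V = ((3 - (32 + 8*Q))*V)*V = ((3 + (-32 - 8*Q))*V)*V = ((-29 - 8*Q)*V)*V = (V*(-29 - 8*Q))*V = V²*(-29 - 8*Q))
F(2, M) - 5*(-29) = (-2)²*(-29 - 8*2) - 5*(-29) = 4*(-29 - 16) + 145 = 4*(-45) + 145 = -180 + 145 = -35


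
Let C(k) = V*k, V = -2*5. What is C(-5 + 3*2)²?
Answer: 100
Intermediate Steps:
V = -10
C(k) = -10*k
C(-5 + 3*2)² = (-10*(-5 + 3*2))² = (-10*(-5 + 6))² = (-10*1)² = (-10)² = 100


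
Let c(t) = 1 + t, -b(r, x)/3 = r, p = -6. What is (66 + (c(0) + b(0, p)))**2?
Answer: 4489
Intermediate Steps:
b(r, x) = -3*r
(66 + (c(0) + b(0, p)))**2 = (66 + ((1 + 0) - 3*0))**2 = (66 + (1 + 0))**2 = (66 + 1)**2 = 67**2 = 4489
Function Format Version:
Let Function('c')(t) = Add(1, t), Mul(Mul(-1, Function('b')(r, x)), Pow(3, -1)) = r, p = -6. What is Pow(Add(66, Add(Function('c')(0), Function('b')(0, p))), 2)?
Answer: 4489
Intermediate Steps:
Function('b')(r, x) = Mul(-3, r)
Pow(Add(66, Add(Function('c')(0), Function('b')(0, p))), 2) = Pow(Add(66, Add(Add(1, 0), Mul(-3, 0))), 2) = Pow(Add(66, Add(1, 0)), 2) = Pow(Add(66, 1), 2) = Pow(67, 2) = 4489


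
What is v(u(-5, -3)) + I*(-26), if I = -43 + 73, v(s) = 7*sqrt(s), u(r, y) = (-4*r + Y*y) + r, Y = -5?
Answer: -780 + 7*sqrt(30) ≈ -741.66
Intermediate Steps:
u(r, y) = -5*y - 3*r (u(r, y) = (-4*r - 5*y) + r = (-5*y - 4*r) + r = -5*y - 3*r)
I = 30
v(u(-5, -3)) + I*(-26) = 7*sqrt(-5*(-3) - 3*(-5)) + 30*(-26) = 7*sqrt(15 + 15) - 780 = 7*sqrt(30) - 780 = -780 + 7*sqrt(30)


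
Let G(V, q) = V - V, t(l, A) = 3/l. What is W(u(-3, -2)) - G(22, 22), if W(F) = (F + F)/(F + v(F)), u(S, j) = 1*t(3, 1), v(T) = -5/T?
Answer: -1/2 ≈ -0.50000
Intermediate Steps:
u(S, j) = 1 (u(S, j) = 1*(3/3) = 1*(3*(1/3)) = 1*1 = 1)
G(V, q) = 0
W(F) = 2*F/(F - 5/F) (W(F) = (F + F)/(F - 5/F) = (2*F)/(F - 5/F) = 2*F/(F - 5/F))
W(u(-3, -2)) - G(22, 22) = 2*1**2/(-5 + 1**2) - 1*0 = 2*1/(-5 + 1) + 0 = 2*1/(-4) + 0 = 2*1*(-1/4) + 0 = -1/2 + 0 = -1/2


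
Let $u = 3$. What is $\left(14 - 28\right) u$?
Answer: $-42$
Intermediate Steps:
$\left(14 - 28\right) u = \left(14 - 28\right) 3 = \left(-14\right) 3 = -42$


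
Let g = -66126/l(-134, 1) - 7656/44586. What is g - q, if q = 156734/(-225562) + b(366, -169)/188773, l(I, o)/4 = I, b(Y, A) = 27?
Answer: 5252941497067358737/42399220680501204 ≈ 123.89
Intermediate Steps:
l(I, o) = 4*I
g = 245349185/1991508 (g = -66126/(4*(-134)) - 7656/44586 = -66126/(-536) - 7656*1/44586 = -66126*(-1/536) - 1276/7431 = 33063/268 - 1276/7431 = 245349185/1991508 ≈ 123.20)
q = -14790528604/21290007713 (q = 156734/(-225562) + 27/188773 = 156734*(-1/225562) + 27*(1/188773) = -78367/112781 + 27/188773 = -14790528604/21290007713 ≈ -0.69472)
g - q = 245349185/1991508 - 1*(-14790528604/21290007713) = 245349185/1991508 + 14790528604/21290007713 = 5252941497067358737/42399220680501204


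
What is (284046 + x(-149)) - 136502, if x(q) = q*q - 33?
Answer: 169712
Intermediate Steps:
x(q) = -33 + q² (x(q) = q² - 33 = -33 + q²)
(284046 + x(-149)) - 136502 = (284046 + (-33 + (-149)²)) - 136502 = (284046 + (-33 + 22201)) - 136502 = (284046 + 22168) - 136502 = 306214 - 136502 = 169712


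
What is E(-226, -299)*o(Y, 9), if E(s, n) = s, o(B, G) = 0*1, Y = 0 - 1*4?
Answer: 0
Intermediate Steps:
Y = -4 (Y = 0 - 4 = -4)
o(B, G) = 0
E(-226, -299)*o(Y, 9) = -226*0 = 0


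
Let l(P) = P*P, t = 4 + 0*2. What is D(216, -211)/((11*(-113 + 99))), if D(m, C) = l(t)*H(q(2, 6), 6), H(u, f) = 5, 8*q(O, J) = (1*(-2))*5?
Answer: -40/77 ≈ -0.51948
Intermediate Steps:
q(O, J) = -5/4 (q(O, J) = ((1*(-2))*5)/8 = (-2*5)/8 = (1/8)*(-10) = -5/4)
t = 4 (t = 4 + 0 = 4)
l(P) = P**2
D(m, C) = 80 (D(m, C) = 4**2*5 = 16*5 = 80)
D(216, -211)/((11*(-113 + 99))) = 80/((11*(-113 + 99))) = 80/((11*(-14))) = 80/(-154) = 80*(-1/154) = -40/77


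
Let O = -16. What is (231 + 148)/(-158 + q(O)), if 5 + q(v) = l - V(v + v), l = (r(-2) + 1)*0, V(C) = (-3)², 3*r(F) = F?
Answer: -379/172 ≈ -2.2035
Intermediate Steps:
r(F) = F/3
V(C) = 9
l = 0 (l = ((⅓)*(-2) + 1)*0 = (-⅔ + 1)*0 = (⅓)*0 = 0)
q(v) = -14 (q(v) = -5 + (0 - 1*9) = -5 + (0 - 9) = -5 - 9 = -14)
(231 + 148)/(-158 + q(O)) = (231 + 148)/(-158 - 14) = 379/(-172) = 379*(-1/172) = -379/172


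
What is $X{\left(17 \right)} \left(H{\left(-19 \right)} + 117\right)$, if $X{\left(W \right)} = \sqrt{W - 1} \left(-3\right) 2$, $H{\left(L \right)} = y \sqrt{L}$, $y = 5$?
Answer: $-2808 - 120 i \sqrt{19} \approx -2808.0 - 523.07 i$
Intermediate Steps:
$H{\left(L \right)} = 5 \sqrt{L}$
$X{\left(W \right)} = - 6 \sqrt{-1 + W}$ ($X{\left(W \right)} = \sqrt{-1 + W} \left(-3\right) 2 = - 3 \sqrt{-1 + W} 2 = - 6 \sqrt{-1 + W}$)
$X{\left(17 \right)} \left(H{\left(-19 \right)} + 117\right) = - 6 \sqrt{-1 + 17} \left(5 \sqrt{-19} + 117\right) = - 6 \sqrt{16} \left(5 i \sqrt{19} + 117\right) = \left(-6\right) 4 \left(5 i \sqrt{19} + 117\right) = - 24 \left(117 + 5 i \sqrt{19}\right) = -2808 - 120 i \sqrt{19}$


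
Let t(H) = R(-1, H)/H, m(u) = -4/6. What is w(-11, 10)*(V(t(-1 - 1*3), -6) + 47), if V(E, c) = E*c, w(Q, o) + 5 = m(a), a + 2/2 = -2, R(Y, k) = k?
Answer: -697/3 ≈ -232.33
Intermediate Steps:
a = -3 (a = -1 - 2 = -3)
m(u) = -⅔ (m(u) = -4*⅙ = -⅔)
w(Q, o) = -17/3 (w(Q, o) = -5 - ⅔ = -17/3)
t(H) = 1 (t(H) = H/H = 1)
w(-11, 10)*(V(t(-1 - 1*3), -6) + 47) = -17*(1*(-6) + 47)/3 = -17*(-6 + 47)/3 = -17/3*41 = -697/3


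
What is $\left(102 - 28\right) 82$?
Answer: $6068$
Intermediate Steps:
$\left(102 - 28\right) 82 = 74 \cdot 82 = 6068$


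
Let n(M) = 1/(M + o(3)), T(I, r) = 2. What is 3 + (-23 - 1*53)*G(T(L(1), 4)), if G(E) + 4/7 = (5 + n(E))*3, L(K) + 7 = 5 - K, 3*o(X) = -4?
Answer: -10049/7 ≈ -1435.6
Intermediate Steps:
o(X) = -4/3 (o(X) = (⅓)*(-4) = -4/3)
L(K) = -2 - K (L(K) = -7 + (5 - K) = -2 - K)
n(M) = 1/(-4/3 + M) (n(M) = 1/(M - 4/3) = 1/(-4/3 + M))
G(E) = 101/7 + 9/(-4 + 3*E) (G(E) = -4/7 + (5 + 3/(-4 + 3*E))*3 = -4/7 + (15 + 9/(-4 + 3*E)) = 101/7 + 9/(-4 + 3*E))
3 + (-23 - 1*53)*G(T(L(1), 4)) = 3 + (-23 - 1*53)*((-341 + 303*2)/(7*(-4 + 3*2))) = 3 + (-23 - 53)*((-341 + 606)/(7*(-4 + 6))) = 3 - 76*265/(7*2) = 3 - 76*265/14 = 3 - 10070/7 = -10049/7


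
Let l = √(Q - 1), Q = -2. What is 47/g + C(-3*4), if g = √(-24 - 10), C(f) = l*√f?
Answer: -6 - 47*I*√34/34 ≈ -6.0 - 8.0604*I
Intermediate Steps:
l = I*√3 (l = √(-2 - 1) = √(-3) = I*√3 ≈ 1.732*I)
C(f) = I*√3*√f (C(f) = (I*√3)*√f = I*√3*√f)
g = I*√34 (g = √(-34) = I*√34 ≈ 5.8309*I)
47/g + C(-3*4) = 47/((I*√34)) + I*√3*√(-3*4) = 47*(-I*√34/34) + I*√3*√(-12) = -47*I*√34/34 + I*√3*(2*I*√3) = -47*I*√34/34 - 6 = -6 - 47*I*√34/34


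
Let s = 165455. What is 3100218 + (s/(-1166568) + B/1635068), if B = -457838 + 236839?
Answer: 1478352777329826665/476854501656 ≈ 3.1002e+6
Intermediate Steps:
B = -220999
3100218 + (s/(-1166568) + B/1635068) = 3100218 + (165455/(-1166568) - 220999/1635068) = 3100218 + (165455*(-1/1166568) - 220999*1/1635068) = 3100218 + (-165455/1166568 - 220999/1635068) = 3100218 - 132085134343/476854501656 = 1478352777329826665/476854501656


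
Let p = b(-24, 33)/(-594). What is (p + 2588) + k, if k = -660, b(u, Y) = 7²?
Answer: 1145183/594 ≈ 1927.9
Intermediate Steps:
b(u, Y) = 49
p = -49/594 (p = 49/(-594) = 49*(-1/594) = -49/594 ≈ -0.082492)
(p + 2588) + k = (-49/594 + 2588) - 660 = 1537223/594 - 660 = 1145183/594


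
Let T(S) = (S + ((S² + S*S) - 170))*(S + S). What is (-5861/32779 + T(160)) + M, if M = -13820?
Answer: 536493231559/32779 ≈ 1.6367e+7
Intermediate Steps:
T(S) = 2*S*(-170 + S + 2*S²) (T(S) = (S + ((S² + S²) - 170))*(2*S) = (S + (2*S² - 170))*(2*S) = (S + (-170 + 2*S²))*(2*S) = (-170 + S + 2*S²)*(2*S) = 2*S*(-170 + S + 2*S²))
(-5861/32779 + T(160)) + M = (-5861/32779 + 2*160*(-170 + 160 + 2*160²)) - 13820 = (-5861*1/32779 + 2*160*(-170 + 160 + 2*25600)) - 13820 = (-5861/32779 + 2*160*(-170 + 160 + 51200)) - 13820 = (-5861/32779 + 2*160*51190) - 13820 = (-5861/32779 + 16380800) - 13820 = 536946237339/32779 - 13820 = 536493231559/32779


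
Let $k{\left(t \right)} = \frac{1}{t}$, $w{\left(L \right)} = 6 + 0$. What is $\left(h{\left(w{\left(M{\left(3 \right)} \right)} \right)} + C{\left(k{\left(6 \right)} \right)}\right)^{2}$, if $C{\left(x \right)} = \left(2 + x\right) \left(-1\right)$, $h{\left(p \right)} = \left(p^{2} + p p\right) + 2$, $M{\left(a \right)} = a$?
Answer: $\frac{185761}{36} \approx 5160.0$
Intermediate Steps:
$w{\left(L \right)} = 6$
$h{\left(p \right)} = 2 + 2 p^{2}$ ($h{\left(p \right)} = \left(p^{2} + p^{2}\right) + 2 = 2 p^{2} + 2 = 2 + 2 p^{2}$)
$C{\left(x \right)} = -2 - x$
$\left(h{\left(w{\left(M{\left(3 \right)} \right)} \right)} + C{\left(k{\left(6 \right)} \right)}\right)^{2} = \left(\left(2 + 2 \cdot 6^{2}\right) - \frac{13}{6}\right)^{2} = \left(\left(2 + 2 \cdot 36\right) - \frac{13}{6}\right)^{2} = \left(\left(2 + 72\right) - \frac{13}{6}\right)^{2} = \left(74 - \frac{13}{6}\right)^{2} = \left(\frac{431}{6}\right)^{2} = \frac{185761}{36}$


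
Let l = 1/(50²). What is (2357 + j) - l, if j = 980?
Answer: 8342499/2500 ≈ 3337.0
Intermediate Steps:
l = 1/2500 ≈ 0.00040000
(2357 + j) - l = (2357 + 980) - 1*1/2500 = 3337 - 1/2500 = 8342499/2500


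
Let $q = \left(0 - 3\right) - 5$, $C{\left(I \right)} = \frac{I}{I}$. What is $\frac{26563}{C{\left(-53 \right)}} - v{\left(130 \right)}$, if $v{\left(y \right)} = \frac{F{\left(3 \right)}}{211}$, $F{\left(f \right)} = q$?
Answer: $\frac{5604801}{211} \approx 26563.0$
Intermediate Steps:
$C{\left(I \right)} = 1$
$q = -8$ ($q = -3 - 5 = -8$)
$F{\left(f \right)} = -8$
$v{\left(y \right)} = - \frac{8}{211}$
$\frac{26563}{C{\left(-53 \right)}} - v{\left(130 \right)} = \frac{26563}{1} - - \frac{8}{211} = 26563 \cdot 1 + \frac{8}{211} = 26563 + \frac{8}{211} = \frac{5604801}{211}$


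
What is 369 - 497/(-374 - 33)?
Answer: 150680/407 ≈ 370.22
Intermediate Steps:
369 - 497/(-374 - 33) = 369 - 497/(-407) = 369 - 497*(-1/407) = 369 + 497/407 = 150680/407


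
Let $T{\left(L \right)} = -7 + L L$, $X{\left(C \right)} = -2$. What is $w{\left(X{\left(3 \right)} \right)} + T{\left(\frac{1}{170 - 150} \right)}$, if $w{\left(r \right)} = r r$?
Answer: $- \frac{1199}{400} \approx -2.9975$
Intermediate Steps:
$w{\left(r \right)} = r^{2}$
$T{\left(L \right)} = -7 + L^{2}$
$w{\left(X{\left(3 \right)} \right)} + T{\left(\frac{1}{170 - 150} \right)} = \left(-2\right)^{2} - \left(7 - \left(\frac{1}{170 - 150}\right)^{2}\right) = 4 - \left(7 - \left(\frac{1}{20}\right)^{2}\right) = 4 + \left(-7 + \frac{1}{400}\right) = 4 - \frac{2799}{400} = - \frac{1199}{400}$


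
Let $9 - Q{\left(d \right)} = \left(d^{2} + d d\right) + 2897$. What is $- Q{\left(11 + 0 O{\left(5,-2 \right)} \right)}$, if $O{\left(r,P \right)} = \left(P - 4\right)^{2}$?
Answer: $3130$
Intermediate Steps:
$O{\left(r,P \right)} = \left(-4 + P\right)^{2}$
$Q{\left(d \right)} = -2888 - 2 d^{2}$ ($Q{\left(d \right)} = 9 - \left(\left(d^{2} + d d\right) + 2897\right) = 9 - \left(\left(d^{2} + d^{2}\right) + 2897\right) = 9 - \left(2 d^{2} + 2897\right) = 9 - \left(2897 + 2 d^{2}\right) = -2888 - 2 d^{2}$)
$- Q{\left(11 + 0 O{\left(5,-2 \right)} \right)} = - (-2888 - 2 \left(11 + 0 \left(-4 - 2\right)^{2}\right)^{2}) = - (-2888 - 2 \left(11 + 0 \left(-6\right)^{2}\right)^{2}) = - (-2888 - 2 \left(11 + 0 \cdot 36\right)^{2}) = - (-2888 - 2 \left(11 + 0\right)^{2}) = - (-2888 - 2 \cdot 11^{2}) = - (-2888 - 242) = \left(-1\right) \left(-3130\right) = 3130$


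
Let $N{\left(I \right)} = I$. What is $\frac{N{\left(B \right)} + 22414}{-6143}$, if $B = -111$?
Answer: $- \frac{22303}{6143} \approx -3.6306$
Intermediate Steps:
$\frac{N{\left(B \right)} + 22414}{-6143} = \frac{-111 + 22414}{-6143} = 22303 \left(- \frac{1}{6143}\right) = - \frac{22303}{6143}$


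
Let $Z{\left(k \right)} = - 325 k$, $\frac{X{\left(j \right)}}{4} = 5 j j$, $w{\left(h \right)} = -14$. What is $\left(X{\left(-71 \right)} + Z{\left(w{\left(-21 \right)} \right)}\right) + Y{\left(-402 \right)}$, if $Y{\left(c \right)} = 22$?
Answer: $105392$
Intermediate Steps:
$X{\left(j \right)} = 20 j^{2}$ ($X{\left(j \right)} = 4 \cdot 5 j j = 4 \cdot 5 j^{2} = 20 j^{2}$)
$\left(X{\left(-71 \right)} + Z{\left(w{\left(-21 \right)} \right)}\right) + Y{\left(-402 \right)} = \left(20 \left(-71\right)^{2} - -4550\right) + 22 = \left(20 \cdot 5041 + 4550\right) + 22 = \left(100820 + 4550\right) + 22 = 105370 + 22 = 105392$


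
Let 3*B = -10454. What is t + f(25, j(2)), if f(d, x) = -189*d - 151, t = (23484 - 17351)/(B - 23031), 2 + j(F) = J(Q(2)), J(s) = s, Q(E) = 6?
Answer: -387889571/79547 ≈ -4876.2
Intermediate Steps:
B = -10454/3 (B = (⅓)*(-10454) = -10454/3 ≈ -3484.7)
j(F) = 4 (j(F) = -2 + 6 = 4)
t = -18399/79547 (t = (23484 - 17351)/(-10454/3 - 23031) = 6133/(-79547/3) = 6133*(-3/79547) = -18399/79547 ≈ -0.23130)
f(d, x) = -151 - 189*d
t + f(25, j(2)) = -18399/79547 + (-151 - 189*25) = -18399/79547 + (-151 - 4725) = -18399/79547 - 4876 = -387889571/79547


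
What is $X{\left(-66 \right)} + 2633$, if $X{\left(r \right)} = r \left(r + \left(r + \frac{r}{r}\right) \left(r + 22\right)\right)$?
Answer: $-181771$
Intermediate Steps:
$X{\left(r \right)} = r \left(r + \left(1 + r\right) \left(22 + r\right)\right)$ ($X{\left(r \right)} = r \left(r + \left(r + 1\right) \left(22 + r\right)\right) = r \left(r + \left(1 + r\right) \left(22 + r\right)\right)$)
$X{\left(-66 \right)} + 2633 = - 66 \left(22 + \left(-66\right)^{2} + 24 \left(-66\right)\right) + 2633 = - 66 \left(22 + 4356 - 1584\right) + 2633 = \left(-66\right) 2794 + 2633 = -184404 + 2633 = -181771$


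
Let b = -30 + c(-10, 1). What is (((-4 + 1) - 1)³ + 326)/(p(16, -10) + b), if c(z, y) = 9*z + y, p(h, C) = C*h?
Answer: -262/279 ≈ -0.93907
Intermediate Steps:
c(z, y) = y + 9*z
b = -119 (b = -30 + (1 + 9*(-10)) = -30 + (1 - 90) = -30 - 89 = -119)
(((-4 + 1) - 1)³ + 326)/(p(16, -10) + b) = (((-4 + 1) - 1)³ + 326)/(-10*16 - 119) = ((-3 - 1)³ + 326)/(-160 - 119) = ((-4)³ + 326)/(-279) = (-64 + 326)*(-1/279) = 262*(-1/279) = -262/279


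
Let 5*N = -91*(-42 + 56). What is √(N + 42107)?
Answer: √1046305/5 ≈ 204.58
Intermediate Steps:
N = -1274/5 (N = (-91*(-42 + 56))/5 = (-91*14)/5 = (⅕)*(-1274) = -1274/5 ≈ -254.80)
√(N + 42107) = √(-1274/5 + 42107) = √(209261/5) = √1046305/5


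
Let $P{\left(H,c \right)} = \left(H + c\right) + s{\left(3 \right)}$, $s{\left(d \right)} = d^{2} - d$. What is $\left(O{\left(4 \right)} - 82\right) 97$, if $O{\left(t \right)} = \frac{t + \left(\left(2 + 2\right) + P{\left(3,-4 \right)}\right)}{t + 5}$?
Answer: $- \frac{70325}{9} \approx -7813.9$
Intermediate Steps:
$P{\left(H,c \right)} = 6 + H + c$ ($P{\left(H,c \right)} = \left(H + c\right) + 3 \left(-1 + 3\right) = \left(H + c\right) + 3 \cdot 2 = \left(H + c\right) + 6 = 6 + H + c$)
$O{\left(t \right)} = \frac{9 + t}{5 + t}$ ($O{\left(t \right)} = \frac{t + \left(\left(2 + 2\right) + \left(6 + 3 - 4\right)\right)}{t + 5} = \frac{t + \left(4 + 5\right)}{5 + t} = \frac{t + 9}{5 + t} = \frac{9 + t}{5 + t}$)
$\left(O{\left(4 \right)} - 82\right) 97 = \left(\frac{9 + 4}{5 + 4} - 82\right) 97 = \left(\frac{1}{9} \cdot 13 - 82\right) 97 = \left(\frac{13}{9} - 82\right) 97 = \left(- \frac{725}{9}\right) 97 = - \frac{70325}{9}$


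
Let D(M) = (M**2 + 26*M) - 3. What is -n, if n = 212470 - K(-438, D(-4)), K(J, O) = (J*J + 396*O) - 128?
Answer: -56790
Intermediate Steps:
D(M) = -3 + M**2 + 26*M
K(J, O) = -128 + J**2 + 396*O (K(J, O) = (J**2 + 396*O) - 128 = -128 + J**2 + 396*O)
n = 56790 (n = 212470 - (-128 + (-438)**2 + 396*(-3 + (-4)**2 + 26*(-4))) = 212470 - (-128 + 191844 + 396*(-3 + 16 - 104)) = 212470 - (-128 + 191844 + 396*(-91)) = 212470 - (-128 + 191844 - 36036) = 212470 - 1*155680 = 212470 - 155680 = 56790)
-n = -1*56790 = -56790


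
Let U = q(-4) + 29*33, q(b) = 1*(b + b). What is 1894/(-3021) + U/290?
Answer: 2317669/876090 ≈ 2.6455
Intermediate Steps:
q(b) = 2*b (q(b) = 1*(2*b) = 2*b)
U = 949 (U = 2*(-4) + 29*33 = -8 + 957 = 949)
1894/(-3021) + U/290 = 1894/(-3021) + 949/290 = 1894*(-1/3021) + 949*(1/290) = -1894/3021 + 949/290 = 2317669/876090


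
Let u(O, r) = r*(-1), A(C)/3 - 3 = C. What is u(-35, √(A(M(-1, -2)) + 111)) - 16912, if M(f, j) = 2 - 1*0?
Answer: -16912 - 3*√14 ≈ -16923.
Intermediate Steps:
M(f, j) = 2 (M(f, j) = 2 + 0 = 2)
A(C) = 9 + 3*C
u(O, r) = -r
u(-35, √(A(M(-1, -2)) + 111)) - 16912 = -√((9 + 3*2) + 111) - 16912 = -√((9 + 6) + 111) - 16912 = -√(15 + 111) - 16912 = -√126 - 16912 = -3*√14 - 16912 = -16912 - 3*√14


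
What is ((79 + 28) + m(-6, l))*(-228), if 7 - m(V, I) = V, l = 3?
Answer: -27360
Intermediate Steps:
m(V, I) = 7 - V
((79 + 28) + m(-6, l))*(-228) = ((79 + 28) + (7 - 1*(-6)))*(-228) = (107 + (7 + 6))*(-228) = (107 + 13)*(-228) = 120*(-228) = -27360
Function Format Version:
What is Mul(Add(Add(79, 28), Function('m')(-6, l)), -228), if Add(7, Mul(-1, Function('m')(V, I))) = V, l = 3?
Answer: -27360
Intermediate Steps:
Function('m')(V, I) = Add(7, Mul(-1, V))
Mul(Add(Add(79, 28), Function('m')(-6, l)), -228) = Mul(Add(Add(79, 28), Add(7, Mul(-1, -6))), -228) = Mul(Add(107, Add(7, 6)), -228) = Mul(Add(107, 13), -228) = Mul(120, -228) = -27360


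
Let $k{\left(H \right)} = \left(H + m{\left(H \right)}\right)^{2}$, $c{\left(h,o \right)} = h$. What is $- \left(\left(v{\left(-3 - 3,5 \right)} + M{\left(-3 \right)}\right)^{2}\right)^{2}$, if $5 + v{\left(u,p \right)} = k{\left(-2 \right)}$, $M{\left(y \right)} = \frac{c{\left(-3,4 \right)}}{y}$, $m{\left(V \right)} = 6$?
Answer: $-20736$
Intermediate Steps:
$M{\left(y \right)} = - \frac{3}{y}$
$k{\left(H \right)} = \left(6 + H\right)^{2}$ ($k{\left(H \right)} = \left(H + 6\right)^{2} = \left(6 + H\right)^{2}$)
$v{\left(u,p \right)} = 11$ ($v{\left(u,p \right)} = -5 + \left(6 - 2\right)^{2} = -5 + 4^{2} = -5 + 16 = 11$)
$- \left(\left(v{\left(-3 - 3,5 \right)} + M{\left(-3 \right)}\right)^{2}\right)^{2} = - \left(\left(11 - \frac{3}{-3}\right)^{2}\right)^{2} = - \left(\left(11 - -1\right)^{2}\right)^{2} = - \left(\left(11 + 1\right)^{2}\right)^{2} = - \left(12^{2}\right)^{2} = - 144^{2} = \left(-1\right) 20736 = -20736$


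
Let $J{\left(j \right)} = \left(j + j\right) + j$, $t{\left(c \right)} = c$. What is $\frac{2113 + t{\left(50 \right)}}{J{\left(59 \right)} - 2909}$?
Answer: $- \frac{2163}{2732} \approx -0.79173$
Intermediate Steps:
$J{\left(j \right)} = 3 j$ ($J{\left(j \right)} = 2 j + j = 3 j$)
$\frac{2113 + t{\left(50 \right)}}{J{\left(59 \right)} - 2909} = \frac{2113 + 50}{3 \cdot 59 - 2909} = \frac{2163}{177 - 2909} = \frac{2163}{-2732} = 2163 \left(- \frac{1}{2732}\right) = - \frac{2163}{2732}$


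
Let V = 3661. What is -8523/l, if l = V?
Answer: -8523/3661 ≈ -2.3281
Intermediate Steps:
l = 3661
-8523/l = -8523/3661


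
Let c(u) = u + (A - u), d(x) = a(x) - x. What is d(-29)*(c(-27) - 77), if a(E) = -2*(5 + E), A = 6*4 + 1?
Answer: -4004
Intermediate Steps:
A = 25 (A = 24 + 1 = 25)
a(E) = -10 - 2*E
d(x) = -10 - 3*x (d(x) = (-10 - 2*x) - x = -10 - 3*x)
c(u) = 25 (c(u) = u + (25 - u) = 25)
d(-29)*(c(-27) - 77) = (-10 - 3*(-29))*(25 - 77) = (-10 + 87)*(-52) = 77*(-52) = -4004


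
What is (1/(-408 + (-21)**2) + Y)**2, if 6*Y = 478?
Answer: 6916900/1089 ≈ 6351.6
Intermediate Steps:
Y = 239/3 (Y = (1/6)*478 = 239/3 ≈ 79.667)
(1/(-408 + (-21)**2) + Y)**2 = (1/(-408 + (-21)**2) + 239/3)**2 = (1/(-408 + 441) + 239/3)**2 = (1/33 + 239/3)**2 = (2630/33)**2 = 6916900/1089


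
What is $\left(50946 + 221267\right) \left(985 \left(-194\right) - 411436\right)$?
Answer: $-164015410038$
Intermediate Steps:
$\left(50946 + 221267\right) \left(985 \left(-194\right) - 411436\right) = 272213 \left(-191090 - 411436\right) = 272213 \left(-602526\right) = -164015410038$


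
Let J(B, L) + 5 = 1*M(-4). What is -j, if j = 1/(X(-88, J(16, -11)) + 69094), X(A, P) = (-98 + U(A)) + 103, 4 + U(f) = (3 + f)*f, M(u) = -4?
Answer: -1/76575 ≈ -1.3059e-5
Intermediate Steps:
U(f) = -4 + f*(3 + f) (U(f) = -4 + (3 + f)*f = -4 + f*(3 + f))
J(B, L) = -9 (J(B, L) = -5 + 1*(-4) = -5 - 4 = -9)
X(A, P) = 1 + A² + 3*A (X(A, P) = (-98 + (-4 + A² + 3*A)) + 103 = (-102 + A² + 3*A) + 103 = 1 + A² + 3*A)
j = 1/76575 (j = 1/((1 + (-88)² + 3*(-88)) + 69094) = 1/((1 + 7744 - 264) + 69094) = 1/(7481 + 69094) = 1/76575 ≈ 1.3059e-5)
-j = -1*1/76575 = -1/76575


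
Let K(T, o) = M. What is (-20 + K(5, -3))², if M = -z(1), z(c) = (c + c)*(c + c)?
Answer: 576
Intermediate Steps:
z(c) = 4*c² (z(c) = (2*c)*(2*c) = 4*c²)
M = -4 (M = -4*1² = -4 ≈ -4.0000)
K(T, o) = -4
(-20 + K(5, -3))² = (-20 - 4)² = (-24)² = 576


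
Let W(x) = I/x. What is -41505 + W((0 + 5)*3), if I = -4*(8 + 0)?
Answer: -622607/15 ≈ -41507.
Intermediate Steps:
I = -32 (I = -4*8 = -32)
W(x) = -32/x
-41505 + W((0 + 5)*3) = -41505 - 32*1/(3*(0 + 5)) = -41505 - 32/(5*3) = -41505 - 32/15 = -622607/15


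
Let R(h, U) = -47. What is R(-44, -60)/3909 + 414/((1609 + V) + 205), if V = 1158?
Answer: 739321/5808774 ≈ 0.12728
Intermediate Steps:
R(-44, -60)/3909 + 414/((1609 + V) + 205) = -47/3909 + 414/((1609 + 1158) + 205) = -47*1/3909 + 414/(2767 + 205) = -47/3909 + 414/2972 = -47/3909 + 414*(1/2972) = -47/3909 + 207/1486 = 739321/5808774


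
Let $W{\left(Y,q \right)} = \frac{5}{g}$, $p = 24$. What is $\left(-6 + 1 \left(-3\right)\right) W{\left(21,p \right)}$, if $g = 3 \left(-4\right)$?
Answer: $\frac{15}{4} \approx 3.75$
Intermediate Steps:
$g = -12$
$W{\left(Y,q \right)} = - \frac{5}{12}$ ($W{\left(Y,q \right)} = \frac{5}{-12} = 5 \left(- \frac{1}{12}\right) = - \frac{5}{12}$)
$\left(-6 + 1 \left(-3\right)\right) W{\left(21,p \right)} = \left(-6 + 1 \left(-3\right)\right) \left(- \frac{5}{12}\right) = \left(-6 - 3\right) \left(- \frac{5}{12}\right) = \left(-9\right) \left(- \frac{5}{12}\right) = \frac{15}{4}$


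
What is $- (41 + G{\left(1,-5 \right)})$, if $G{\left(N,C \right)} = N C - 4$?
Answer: $-32$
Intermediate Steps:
$G{\left(N,C \right)} = -4 + C N$ ($G{\left(N,C \right)} = C N - 4 = -4 + C N$)
$- (41 + G{\left(1,-5 \right)}) = - (41 - 9) = \left(-1\right) 32 = -32$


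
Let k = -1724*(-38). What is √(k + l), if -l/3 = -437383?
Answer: √1377661 ≈ 1173.7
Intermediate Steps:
k = 65512
l = 1312149 (l = -3*(-437383) = 1312149)
√(k + l) = √(65512 + 1312149) = √1377661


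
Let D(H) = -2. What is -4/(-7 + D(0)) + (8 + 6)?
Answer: 130/9 ≈ 14.444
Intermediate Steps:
-4/(-7 + D(0)) + (8 + 6) = -4/(-7 - 2) + (8 + 6) = -4/(-9) + 14 = -4*(-1/9) + 14 = 4/9 + 14 = 130/9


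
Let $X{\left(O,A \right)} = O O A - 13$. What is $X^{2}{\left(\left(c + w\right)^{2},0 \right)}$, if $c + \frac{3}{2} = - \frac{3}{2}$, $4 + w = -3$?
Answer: $169$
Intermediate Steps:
$w = -7$ ($w = -4 - 3 = -7$)
$c = -3$ ($c = - \frac{3}{2} - \frac{3}{2} = -3$)
$X{\left(O,A \right)} = -13 + A O^{2}$ ($X{\left(O,A \right)} = O^{2} A - 13 = A O^{2} - 13 = -13 + A O^{2}$)
$X^{2}{\left(\left(c + w\right)^{2},0 \right)} = \left(-13 + 0 \left(\left(-3 - 7\right)^{2}\right)^{2}\right)^{2} = \left(-13 + 0 \left(\left(-10\right)^{2}\right)^{2}\right)^{2} = \left(-13 + 0 \cdot 100^{2}\right)^{2} = \left(-13 + 0 \cdot 10000\right)^{2} = \left(-13 + 0\right)^{2} = \left(-13\right)^{2} = 169$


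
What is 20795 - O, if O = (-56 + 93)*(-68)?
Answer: 23311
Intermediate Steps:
O = -2516 (O = 37*(-68) = -2516)
20795 - O = 20795 - 1*(-2516) = 20795 + 2516 = 23311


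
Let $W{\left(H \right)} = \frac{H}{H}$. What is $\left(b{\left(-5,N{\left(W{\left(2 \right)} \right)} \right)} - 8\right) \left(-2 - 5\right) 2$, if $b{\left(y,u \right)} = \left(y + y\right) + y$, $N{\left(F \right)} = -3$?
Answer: $322$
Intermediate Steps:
$W{\left(H \right)} = 1$
$b{\left(y,u \right)} = 3 y$ ($b{\left(y,u \right)} = 2 y + y = 3 y$)
$\left(b{\left(-5,N{\left(W{\left(2 \right)} \right)} \right)} - 8\right) \left(-2 - 5\right) 2 = \left(3 \left(-5\right) - 8\right) \left(-2 - 5\right) 2 = \left(-15 - 8\right) \left(\left(-7\right) 2\right) = \left(-23\right) \left(-14\right) = 322$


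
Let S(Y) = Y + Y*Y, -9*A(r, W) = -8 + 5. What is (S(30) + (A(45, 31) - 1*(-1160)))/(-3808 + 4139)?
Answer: 6271/993 ≈ 6.3152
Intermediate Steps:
A(r, W) = ⅓ (A(r, W) = -(-8 + 5)/9 = -⅑*(-3) = ⅓)
S(Y) = Y + Y²
(S(30) + (A(45, 31) - 1*(-1160)))/(-3808 + 4139) = (30*(1 + 30) + (⅓ - 1*(-1160)))/(-3808 + 4139) = (30*31 + (⅓ + 1160))/331 = (930 + 3481/3)*(1/331) = (6271/3)*(1/331) = 6271/993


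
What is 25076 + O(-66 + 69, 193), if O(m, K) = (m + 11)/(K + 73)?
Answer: 476445/19 ≈ 25076.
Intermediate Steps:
O(m, K) = (11 + m)/(73 + K)
25076 + O(-66 + 69, 193) = 25076 + (11 + (-66 + 69))/(73 + 193) = 25076 + (11 + 3)/266 = 25076 + (1/266)*14 = 25076 + 1/19 = 476445/19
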